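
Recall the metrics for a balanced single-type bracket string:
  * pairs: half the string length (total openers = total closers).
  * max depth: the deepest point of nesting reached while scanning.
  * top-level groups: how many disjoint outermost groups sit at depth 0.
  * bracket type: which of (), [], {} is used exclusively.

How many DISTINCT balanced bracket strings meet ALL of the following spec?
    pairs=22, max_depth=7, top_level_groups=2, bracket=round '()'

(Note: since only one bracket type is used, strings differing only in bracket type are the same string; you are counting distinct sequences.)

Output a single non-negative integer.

Answer: 5821914031

Derivation:
Spec: pairs=22 depth=7 groups=2
Count(depth <= 7) = 14503236352
Count(depth <= 6) = 8681322321
Count(depth == 7) = 14503236352 - 8681322321 = 5821914031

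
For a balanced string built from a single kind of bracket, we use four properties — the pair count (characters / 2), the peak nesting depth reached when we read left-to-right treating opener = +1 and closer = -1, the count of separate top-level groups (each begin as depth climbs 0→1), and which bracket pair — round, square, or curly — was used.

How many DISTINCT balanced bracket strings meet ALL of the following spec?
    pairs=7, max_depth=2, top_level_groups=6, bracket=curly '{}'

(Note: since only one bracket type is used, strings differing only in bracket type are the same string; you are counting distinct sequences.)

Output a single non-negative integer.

Spec: pairs=7 depth=2 groups=6
Count(depth <= 2) = 6
Count(depth <= 1) = 0
Count(depth == 2) = 6 - 0 = 6

Answer: 6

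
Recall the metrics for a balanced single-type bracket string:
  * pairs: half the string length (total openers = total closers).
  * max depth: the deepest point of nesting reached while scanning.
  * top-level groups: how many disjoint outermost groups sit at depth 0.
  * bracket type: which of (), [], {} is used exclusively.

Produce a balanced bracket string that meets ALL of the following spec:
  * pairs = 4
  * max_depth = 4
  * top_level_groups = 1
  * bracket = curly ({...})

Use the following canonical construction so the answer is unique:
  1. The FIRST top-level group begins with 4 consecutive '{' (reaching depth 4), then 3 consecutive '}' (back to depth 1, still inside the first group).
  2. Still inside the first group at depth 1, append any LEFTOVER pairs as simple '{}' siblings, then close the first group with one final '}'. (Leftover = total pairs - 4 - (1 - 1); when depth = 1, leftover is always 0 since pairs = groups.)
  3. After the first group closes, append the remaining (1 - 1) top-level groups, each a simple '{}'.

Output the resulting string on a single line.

Spec: pairs=4 depth=4 groups=1
Leftover pairs = 4 - 4 - (1-1) = 0
First group: deep chain of depth 4 + 0 sibling pairs
Remaining 0 groups: simple '{}' each

Answer: {{{{}}}}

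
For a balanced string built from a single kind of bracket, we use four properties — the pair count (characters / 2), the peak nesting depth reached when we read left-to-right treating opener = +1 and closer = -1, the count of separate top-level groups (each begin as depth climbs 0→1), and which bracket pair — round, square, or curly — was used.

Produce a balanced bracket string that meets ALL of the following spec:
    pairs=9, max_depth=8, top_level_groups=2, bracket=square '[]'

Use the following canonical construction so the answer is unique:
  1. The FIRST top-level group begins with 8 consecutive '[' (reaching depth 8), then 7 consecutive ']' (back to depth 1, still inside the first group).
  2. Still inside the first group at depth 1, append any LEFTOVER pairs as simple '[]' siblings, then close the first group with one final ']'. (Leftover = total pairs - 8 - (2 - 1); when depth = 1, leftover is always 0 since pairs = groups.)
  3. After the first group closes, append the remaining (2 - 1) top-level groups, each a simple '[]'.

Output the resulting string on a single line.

Spec: pairs=9 depth=8 groups=2
Leftover pairs = 9 - 8 - (2-1) = 0
First group: deep chain of depth 8 + 0 sibling pairs
Remaining 1 groups: simple '[]' each

Answer: [[[[[[[[]]]]]]]][]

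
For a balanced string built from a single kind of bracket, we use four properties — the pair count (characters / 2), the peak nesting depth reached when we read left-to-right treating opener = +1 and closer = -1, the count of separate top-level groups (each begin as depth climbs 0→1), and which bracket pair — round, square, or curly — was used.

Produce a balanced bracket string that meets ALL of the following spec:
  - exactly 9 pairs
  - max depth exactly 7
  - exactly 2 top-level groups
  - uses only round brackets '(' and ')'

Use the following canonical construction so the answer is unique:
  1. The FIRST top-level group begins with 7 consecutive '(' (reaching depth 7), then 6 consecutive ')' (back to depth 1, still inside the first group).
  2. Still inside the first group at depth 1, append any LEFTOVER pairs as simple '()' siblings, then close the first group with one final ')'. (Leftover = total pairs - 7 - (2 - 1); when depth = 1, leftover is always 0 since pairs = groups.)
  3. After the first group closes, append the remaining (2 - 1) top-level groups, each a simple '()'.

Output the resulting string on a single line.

Spec: pairs=9 depth=7 groups=2
Leftover pairs = 9 - 7 - (2-1) = 1
First group: deep chain of depth 7 + 1 sibling pairs
Remaining 1 groups: simple '()' each

Answer: ((((((())))))())()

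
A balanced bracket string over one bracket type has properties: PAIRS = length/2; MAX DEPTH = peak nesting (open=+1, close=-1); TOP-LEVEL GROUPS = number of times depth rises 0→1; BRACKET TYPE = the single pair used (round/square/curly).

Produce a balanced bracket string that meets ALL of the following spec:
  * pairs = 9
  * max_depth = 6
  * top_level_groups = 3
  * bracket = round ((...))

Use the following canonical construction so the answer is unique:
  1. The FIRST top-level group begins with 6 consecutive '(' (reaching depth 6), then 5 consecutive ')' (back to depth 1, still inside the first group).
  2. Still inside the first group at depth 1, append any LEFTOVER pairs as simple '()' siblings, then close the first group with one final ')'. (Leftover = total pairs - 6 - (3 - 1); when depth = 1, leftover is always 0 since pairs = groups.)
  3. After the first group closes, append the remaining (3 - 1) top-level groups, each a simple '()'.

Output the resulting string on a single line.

Answer: (((((()))))())()()

Derivation:
Spec: pairs=9 depth=6 groups=3
Leftover pairs = 9 - 6 - (3-1) = 1
First group: deep chain of depth 6 + 1 sibling pairs
Remaining 2 groups: simple '()' each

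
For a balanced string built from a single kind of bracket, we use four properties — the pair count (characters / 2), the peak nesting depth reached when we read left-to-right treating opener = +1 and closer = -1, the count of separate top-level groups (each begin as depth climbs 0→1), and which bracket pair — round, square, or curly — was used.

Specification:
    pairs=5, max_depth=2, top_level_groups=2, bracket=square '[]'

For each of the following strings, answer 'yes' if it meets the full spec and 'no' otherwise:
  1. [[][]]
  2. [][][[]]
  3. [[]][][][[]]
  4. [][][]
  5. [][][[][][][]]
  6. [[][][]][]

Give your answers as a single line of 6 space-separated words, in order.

Answer: no no no no no yes

Derivation:
String 1 '[[][]]': depth seq [1 2 1 2 1 0]
  -> pairs=3 depth=2 groups=1 -> no
String 2 '[][][[]]': depth seq [1 0 1 0 1 2 1 0]
  -> pairs=4 depth=2 groups=3 -> no
String 3 '[[]][][][[]]': depth seq [1 2 1 0 1 0 1 0 1 2 1 0]
  -> pairs=6 depth=2 groups=4 -> no
String 4 '[][][]': depth seq [1 0 1 0 1 0]
  -> pairs=3 depth=1 groups=3 -> no
String 5 '[][][[][][][]]': depth seq [1 0 1 0 1 2 1 2 1 2 1 2 1 0]
  -> pairs=7 depth=2 groups=3 -> no
String 6 '[[][][]][]': depth seq [1 2 1 2 1 2 1 0 1 0]
  -> pairs=5 depth=2 groups=2 -> yes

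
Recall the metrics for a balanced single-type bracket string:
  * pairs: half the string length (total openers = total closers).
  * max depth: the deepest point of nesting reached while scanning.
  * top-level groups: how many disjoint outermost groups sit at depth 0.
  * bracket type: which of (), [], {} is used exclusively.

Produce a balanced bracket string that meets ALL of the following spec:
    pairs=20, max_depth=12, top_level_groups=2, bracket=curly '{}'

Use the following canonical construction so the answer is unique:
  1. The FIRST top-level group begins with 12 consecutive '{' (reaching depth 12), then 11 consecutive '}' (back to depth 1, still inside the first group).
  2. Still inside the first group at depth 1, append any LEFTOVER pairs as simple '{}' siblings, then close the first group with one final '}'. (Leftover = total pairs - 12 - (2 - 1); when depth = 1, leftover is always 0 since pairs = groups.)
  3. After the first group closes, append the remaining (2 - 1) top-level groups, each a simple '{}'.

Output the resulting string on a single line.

Answer: {{{{{{{{{{{{}}}}}}}}}}}{}{}{}{}{}{}{}}{}

Derivation:
Spec: pairs=20 depth=12 groups=2
Leftover pairs = 20 - 12 - (2-1) = 7
First group: deep chain of depth 12 + 7 sibling pairs
Remaining 1 groups: simple '{}' each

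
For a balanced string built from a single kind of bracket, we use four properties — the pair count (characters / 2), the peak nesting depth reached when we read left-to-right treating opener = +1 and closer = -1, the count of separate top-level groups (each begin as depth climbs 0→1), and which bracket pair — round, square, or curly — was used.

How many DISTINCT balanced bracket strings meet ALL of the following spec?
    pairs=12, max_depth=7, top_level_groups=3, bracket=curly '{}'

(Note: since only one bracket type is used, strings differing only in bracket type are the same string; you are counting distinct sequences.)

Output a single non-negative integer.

Spec: pairs=12 depth=7 groups=3
Count(depth <= 7) = 41537
Count(depth <= 6) = 39650
Count(depth == 7) = 41537 - 39650 = 1887

Answer: 1887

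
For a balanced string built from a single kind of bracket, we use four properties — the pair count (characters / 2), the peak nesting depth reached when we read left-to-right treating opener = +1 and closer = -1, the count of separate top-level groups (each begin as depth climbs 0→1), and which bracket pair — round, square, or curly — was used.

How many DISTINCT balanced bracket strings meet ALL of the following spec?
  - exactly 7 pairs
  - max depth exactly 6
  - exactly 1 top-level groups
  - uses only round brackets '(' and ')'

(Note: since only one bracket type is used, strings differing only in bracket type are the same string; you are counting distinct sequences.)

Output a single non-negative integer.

Answer: 9

Derivation:
Spec: pairs=7 depth=6 groups=1
Count(depth <= 6) = 131
Count(depth <= 5) = 122
Count(depth == 6) = 131 - 122 = 9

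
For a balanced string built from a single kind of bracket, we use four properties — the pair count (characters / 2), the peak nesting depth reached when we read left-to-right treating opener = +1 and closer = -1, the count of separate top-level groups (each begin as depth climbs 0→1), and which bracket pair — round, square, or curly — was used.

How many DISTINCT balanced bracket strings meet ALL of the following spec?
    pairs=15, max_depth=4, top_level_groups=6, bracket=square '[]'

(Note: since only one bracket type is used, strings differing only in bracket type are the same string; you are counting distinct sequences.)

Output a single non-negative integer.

Spec: pairs=15 depth=4 groups=6
Count(depth <= 4) = 220910
Count(depth <= 3) = 86784
Count(depth == 4) = 220910 - 86784 = 134126

Answer: 134126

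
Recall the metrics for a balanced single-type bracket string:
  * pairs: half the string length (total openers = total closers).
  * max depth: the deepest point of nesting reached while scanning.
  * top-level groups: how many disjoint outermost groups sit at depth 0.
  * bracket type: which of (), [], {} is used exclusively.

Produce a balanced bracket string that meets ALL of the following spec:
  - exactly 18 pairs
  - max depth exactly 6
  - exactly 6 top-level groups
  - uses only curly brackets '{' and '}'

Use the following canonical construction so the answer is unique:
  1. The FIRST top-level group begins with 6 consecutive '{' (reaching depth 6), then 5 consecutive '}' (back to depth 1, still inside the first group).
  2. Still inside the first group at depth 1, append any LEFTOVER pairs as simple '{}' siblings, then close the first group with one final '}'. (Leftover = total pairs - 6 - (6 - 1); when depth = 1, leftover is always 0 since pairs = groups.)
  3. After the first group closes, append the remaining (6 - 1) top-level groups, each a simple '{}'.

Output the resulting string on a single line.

Spec: pairs=18 depth=6 groups=6
Leftover pairs = 18 - 6 - (6-1) = 7
First group: deep chain of depth 6 + 7 sibling pairs
Remaining 5 groups: simple '{}' each

Answer: {{{{{{}}}}}{}{}{}{}{}{}{}}{}{}{}{}{}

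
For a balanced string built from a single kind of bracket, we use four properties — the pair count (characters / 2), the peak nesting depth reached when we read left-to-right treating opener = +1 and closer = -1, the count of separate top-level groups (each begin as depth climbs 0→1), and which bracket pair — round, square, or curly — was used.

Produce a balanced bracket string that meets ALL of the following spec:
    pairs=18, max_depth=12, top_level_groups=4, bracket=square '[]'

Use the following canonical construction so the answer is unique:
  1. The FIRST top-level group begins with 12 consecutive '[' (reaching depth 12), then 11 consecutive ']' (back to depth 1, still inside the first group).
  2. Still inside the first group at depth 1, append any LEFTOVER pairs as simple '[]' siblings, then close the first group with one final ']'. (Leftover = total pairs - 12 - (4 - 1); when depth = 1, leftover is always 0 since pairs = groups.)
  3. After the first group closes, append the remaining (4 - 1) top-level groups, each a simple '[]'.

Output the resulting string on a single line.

Answer: [[[[[[[[[[[[]]]]]]]]]]][][][]][][][]

Derivation:
Spec: pairs=18 depth=12 groups=4
Leftover pairs = 18 - 12 - (4-1) = 3
First group: deep chain of depth 12 + 3 sibling pairs
Remaining 3 groups: simple '[]' each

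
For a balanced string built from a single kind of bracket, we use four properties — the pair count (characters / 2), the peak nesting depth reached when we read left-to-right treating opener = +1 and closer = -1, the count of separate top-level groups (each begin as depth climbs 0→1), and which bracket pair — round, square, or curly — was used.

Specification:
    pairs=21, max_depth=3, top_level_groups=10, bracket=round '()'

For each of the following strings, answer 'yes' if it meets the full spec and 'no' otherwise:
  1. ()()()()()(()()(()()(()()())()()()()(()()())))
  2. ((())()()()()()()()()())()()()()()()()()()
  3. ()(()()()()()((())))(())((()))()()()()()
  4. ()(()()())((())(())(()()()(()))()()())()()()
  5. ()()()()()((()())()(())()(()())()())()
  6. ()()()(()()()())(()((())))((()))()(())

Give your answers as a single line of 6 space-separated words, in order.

Answer: no yes no no no no

Derivation:
String 1 '()()()()()(()()(()()(()()())()()()()(()()())))': depth seq [1 0 1 0 1 0 1 0 1 0 1 2 1 2 1 2 3 2 3 2 3 4 3 4 3 4 3 2 3 2 3 2 3 2 3 2 3 4 3 4 3 4 3 2 1 0]
  -> pairs=23 depth=4 groups=6 -> no
String 2 '((())()()()()()()()()())()()()()()()()()()': depth seq [1 2 3 2 1 2 1 2 1 2 1 2 1 2 1 2 1 2 1 2 1 2 1 0 1 0 1 0 1 0 1 0 1 0 1 0 1 0 1 0 1 0]
  -> pairs=21 depth=3 groups=10 -> yes
String 3 '()(()()()()()((())))(())((()))()()()()()': depth seq [1 0 1 2 1 2 1 2 1 2 1 2 1 2 3 4 3 2 1 0 1 2 1 0 1 2 3 2 1 0 1 0 1 0 1 0 1 0 1 0]
  -> pairs=20 depth=4 groups=9 -> no
String 4 '()(()()())((())(())(()()()(()))()()())()()()': depth seq [1 0 1 2 1 2 1 2 1 0 1 2 3 2 1 2 3 2 1 2 3 2 3 2 3 2 3 4 3 2 1 2 1 2 1 2 1 0 1 0 1 0 1 0]
  -> pairs=22 depth=4 groups=6 -> no
String 5 '()()()()()((()())()(())()(()())()())()': depth seq [1 0 1 0 1 0 1 0 1 0 1 2 3 2 3 2 1 2 1 2 3 2 1 2 1 2 3 2 3 2 1 2 1 2 1 0 1 0]
  -> pairs=19 depth=3 groups=7 -> no
String 6 '()()()(()()()())(()((())))((()))()(())': depth seq [1 0 1 0 1 0 1 2 1 2 1 2 1 2 1 0 1 2 1 2 3 4 3 2 1 0 1 2 3 2 1 0 1 0 1 2 1 0]
  -> pairs=19 depth=4 groups=8 -> no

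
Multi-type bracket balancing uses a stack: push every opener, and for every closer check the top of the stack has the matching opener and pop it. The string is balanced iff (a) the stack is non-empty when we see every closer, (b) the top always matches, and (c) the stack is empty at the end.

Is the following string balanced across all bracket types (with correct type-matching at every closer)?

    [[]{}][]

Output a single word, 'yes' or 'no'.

Answer: yes

Derivation:
pos 0: push '['; stack = [
pos 1: push '['; stack = [[
pos 2: ']' matches '['; pop; stack = [
pos 3: push '{'; stack = [{
pos 4: '}' matches '{'; pop; stack = [
pos 5: ']' matches '['; pop; stack = (empty)
pos 6: push '['; stack = [
pos 7: ']' matches '['; pop; stack = (empty)
end: stack empty → VALID
Verdict: properly nested → yes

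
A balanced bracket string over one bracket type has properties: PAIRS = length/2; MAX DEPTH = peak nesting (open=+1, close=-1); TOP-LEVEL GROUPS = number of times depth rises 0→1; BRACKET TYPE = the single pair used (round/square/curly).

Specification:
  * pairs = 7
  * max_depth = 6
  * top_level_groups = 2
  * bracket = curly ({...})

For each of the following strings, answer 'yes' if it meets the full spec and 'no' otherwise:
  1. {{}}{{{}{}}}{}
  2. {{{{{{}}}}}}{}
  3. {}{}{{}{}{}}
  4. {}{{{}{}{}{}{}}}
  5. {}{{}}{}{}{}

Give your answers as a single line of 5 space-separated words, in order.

String 1 '{{}}{{{}{}}}{}': depth seq [1 2 1 0 1 2 3 2 3 2 1 0 1 0]
  -> pairs=7 depth=3 groups=3 -> no
String 2 '{{{{{{}}}}}}{}': depth seq [1 2 3 4 5 6 5 4 3 2 1 0 1 0]
  -> pairs=7 depth=6 groups=2 -> yes
String 3 '{}{}{{}{}{}}': depth seq [1 0 1 0 1 2 1 2 1 2 1 0]
  -> pairs=6 depth=2 groups=3 -> no
String 4 '{}{{{}{}{}{}{}}}': depth seq [1 0 1 2 3 2 3 2 3 2 3 2 3 2 1 0]
  -> pairs=8 depth=3 groups=2 -> no
String 5 '{}{{}}{}{}{}': depth seq [1 0 1 2 1 0 1 0 1 0 1 0]
  -> pairs=6 depth=2 groups=5 -> no

Answer: no yes no no no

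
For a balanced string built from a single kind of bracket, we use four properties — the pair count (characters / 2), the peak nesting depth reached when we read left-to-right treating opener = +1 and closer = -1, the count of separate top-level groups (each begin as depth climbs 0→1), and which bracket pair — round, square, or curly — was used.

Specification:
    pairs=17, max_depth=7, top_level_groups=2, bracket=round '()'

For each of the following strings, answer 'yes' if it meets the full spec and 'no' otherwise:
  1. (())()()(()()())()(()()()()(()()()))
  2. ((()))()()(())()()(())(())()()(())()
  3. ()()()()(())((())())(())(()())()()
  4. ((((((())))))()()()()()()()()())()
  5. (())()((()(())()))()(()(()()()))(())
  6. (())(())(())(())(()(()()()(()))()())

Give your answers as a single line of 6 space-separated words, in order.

String 1 '(())()()(()()())()(()()()()(()()()))': depth seq [1 2 1 0 1 0 1 0 1 2 1 2 1 2 1 0 1 0 1 2 1 2 1 2 1 2 1 2 3 2 3 2 3 2 1 0]
  -> pairs=18 depth=3 groups=6 -> no
String 2 '((()))()()(())()()(())(())()()(())()': depth seq [1 2 3 2 1 0 1 0 1 0 1 2 1 0 1 0 1 0 1 2 1 0 1 2 1 0 1 0 1 0 1 2 1 0 1 0]
  -> pairs=18 depth=3 groups=12 -> no
String 3 '()()()()(())((())())(())(()())()()': depth seq [1 0 1 0 1 0 1 0 1 2 1 0 1 2 3 2 1 2 1 0 1 2 1 0 1 2 1 2 1 0 1 0 1 0]
  -> pairs=17 depth=3 groups=10 -> no
String 4 '((((((())))))()()()()()()()()())()': depth seq [1 2 3 4 5 6 7 6 5 4 3 2 1 2 1 2 1 2 1 2 1 2 1 2 1 2 1 2 1 2 1 0 1 0]
  -> pairs=17 depth=7 groups=2 -> yes
String 5 '(())()((()(())()))()(()(()()()))(())': depth seq [1 2 1 0 1 0 1 2 3 2 3 4 3 2 3 2 1 0 1 0 1 2 1 2 3 2 3 2 3 2 1 0 1 2 1 0]
  -> pairs=18 depth=4 groups=6 -> no
String 6 '(())(())(())(())(()(()()()(()))()())': depth seq [1 2 1 0 1 2 1 0 1 2 1 0 1 2 1 0 1 2 1 2 3 2 3 2 3 2 3 4 3 2 1 2 1 2 1 0]
  -> pairs=18 depth=4 groups=5 -> no

Answer: no no no yes no no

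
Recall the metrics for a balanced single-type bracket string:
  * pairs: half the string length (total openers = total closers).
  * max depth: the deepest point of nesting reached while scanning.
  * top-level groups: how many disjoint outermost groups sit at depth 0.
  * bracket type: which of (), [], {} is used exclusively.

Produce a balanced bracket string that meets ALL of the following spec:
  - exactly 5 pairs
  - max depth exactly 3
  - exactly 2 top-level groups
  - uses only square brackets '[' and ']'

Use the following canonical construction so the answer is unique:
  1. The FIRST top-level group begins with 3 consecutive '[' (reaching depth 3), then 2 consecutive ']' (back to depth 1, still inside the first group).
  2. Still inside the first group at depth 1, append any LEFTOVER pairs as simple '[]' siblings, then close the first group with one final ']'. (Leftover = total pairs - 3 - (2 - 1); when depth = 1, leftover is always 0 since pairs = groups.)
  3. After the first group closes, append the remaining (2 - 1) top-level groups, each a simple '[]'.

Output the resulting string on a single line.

Spec: pairs=5 depth=3 groups=2
Leftover pairs = 5 - 3 - (2-1) = 1
First group: deep chain of depth 3 + 1 sibling pairs
Remaining 1 groups: simple '[]' each

Answer: [[[]][]][]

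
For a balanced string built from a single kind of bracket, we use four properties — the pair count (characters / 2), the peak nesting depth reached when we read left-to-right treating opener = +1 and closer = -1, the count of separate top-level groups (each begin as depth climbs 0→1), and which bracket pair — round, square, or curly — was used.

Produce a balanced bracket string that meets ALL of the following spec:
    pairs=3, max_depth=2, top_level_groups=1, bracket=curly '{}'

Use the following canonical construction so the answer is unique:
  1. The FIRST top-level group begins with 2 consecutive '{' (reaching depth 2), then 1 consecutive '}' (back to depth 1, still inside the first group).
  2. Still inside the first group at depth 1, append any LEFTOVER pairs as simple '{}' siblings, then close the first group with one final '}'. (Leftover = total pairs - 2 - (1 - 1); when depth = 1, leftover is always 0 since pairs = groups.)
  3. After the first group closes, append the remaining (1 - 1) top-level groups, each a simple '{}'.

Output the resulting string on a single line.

Spec: pairs=3 depth=2 groups=1
Leftover pairs = 3 - 2 - (1-1) = 1
First group: deep chain of depth 2 + 1 sibling pairs
Remaining 0 groups: simple '{}' each

Answer: {{}{}}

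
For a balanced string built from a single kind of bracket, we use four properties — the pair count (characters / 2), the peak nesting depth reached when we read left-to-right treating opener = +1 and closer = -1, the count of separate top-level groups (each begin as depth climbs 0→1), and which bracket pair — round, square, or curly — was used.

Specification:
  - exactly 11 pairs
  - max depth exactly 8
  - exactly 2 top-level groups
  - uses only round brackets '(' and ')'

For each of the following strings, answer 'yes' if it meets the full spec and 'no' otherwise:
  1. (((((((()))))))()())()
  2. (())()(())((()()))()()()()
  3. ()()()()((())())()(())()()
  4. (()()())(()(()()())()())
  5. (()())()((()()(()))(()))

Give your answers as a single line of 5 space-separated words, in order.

Answer: yes no no no no

Derivation:
String 1 '(((((((()))))))()())()': depth seq [1 2 3 4 5 6 7 8 7 6 5 4 3 2 1 2 1 2 1 0 1 0]
  -> pairs=11 depth=8 groups=2 -> yes
String 2 '(())()(())((()()))()()()()': depth seq [1 2 1 0 1 0 1 2 1 0 1 2 3 2 3 2 1 0 1 0 1 0 1 0 1 0]
  -> pairs=13 depth=3 groups=8 -> no
String 3 '()()()()((())())()(())()()': depth seq [1 0 1 0 1 0 1 0 1 2 3 2 1 2 1 0 1 0 1 2 1 0 1 0 1 0]
  -> pairs=13 depth=3 groups=9 -> no
String 4 '(()()())(()(()()())()())': depth seq [1 2 1 2 1 2 1 0 1 2 1 2 3 2 3 2 3 2 1 2 1 2 1 0]
  -> pairs=12 depth=3 groups=2 -> no
String 5 '(()())()((()()(()))(()))': depth seq [1 2 1 2 1 0 1 0 1 2 3 2 3 2 3 4 3 2 1 2 3 2 1 0]
  -> pairs=12 depth=4 groups=3 -> no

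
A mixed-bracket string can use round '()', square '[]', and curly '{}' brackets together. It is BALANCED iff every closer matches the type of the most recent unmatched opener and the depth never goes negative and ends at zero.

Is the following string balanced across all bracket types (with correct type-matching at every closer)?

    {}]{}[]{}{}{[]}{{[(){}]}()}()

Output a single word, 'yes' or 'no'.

Answer: no

Derivation:
pos 0: push '{'; stack = {
pos 1: '}' matches '{'; pop; stack = (empty)
pos 2: saw closer ']' but stack is empty → INVALID
Verdict: unmatched closer ']' at position 2 → no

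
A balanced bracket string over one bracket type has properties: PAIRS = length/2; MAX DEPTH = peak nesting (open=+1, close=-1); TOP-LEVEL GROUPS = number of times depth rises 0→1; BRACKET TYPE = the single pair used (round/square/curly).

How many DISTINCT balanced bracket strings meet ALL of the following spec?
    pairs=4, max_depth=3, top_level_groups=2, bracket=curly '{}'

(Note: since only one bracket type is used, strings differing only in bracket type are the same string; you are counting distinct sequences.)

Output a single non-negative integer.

Spec: pairs=4 depth=3 groups=2
Count(depth <= 3) = 5
Count(depth <= 2) = 3
Count(depth == 3) = 5 - 3 = 2

Answer: 2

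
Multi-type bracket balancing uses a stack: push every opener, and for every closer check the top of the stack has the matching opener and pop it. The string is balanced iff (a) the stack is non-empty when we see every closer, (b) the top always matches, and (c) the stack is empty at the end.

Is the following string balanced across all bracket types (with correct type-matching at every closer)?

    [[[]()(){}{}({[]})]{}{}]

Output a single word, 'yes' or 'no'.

pos 0: push '['; stack = [
pos 1: push '['; stack = [[
pos 2: push '['; stack = [[[
pos 3: ']' matches '['; pop; stack = [[
pos 4: push '('; stack = [[(
pos 5: ')' matches '('; pop; stack = [[
pos 6: push '('; stack = [[(
pos 7: ')' matches '('; pop; stack = [[
pos 8: push '{'; stack = [[{
pos 9: '}' matches '{'; pop; stack = [[
pos 10: push '{'; stack = [[{
pos 11: '}' matches '{'; pop; stack = [[
pos 12: push '('; stack = [[(
pos 13: push '{'; stack = [[({
pos 14: push '['; stack = [[({[
pos 15: ']' matches '['; pop; stack = [[({
pos 16: '}' matches '{'; pop; stack = [[(
pos 17: ')' matches '('; pop; stack = [[
pos 18: ']' matches '['; pop; stack = [
pos 19: push '{'; stack = [{
pos 20: '}' matches '{'; pop; stack = [
pos 21: push '{'; stack = [{
pos 22: '}' matches '{'; pop; stack = [
pos 23: ']' matches '['; pop; stack = (empty)
end: stack empty → VALID
Verdict: properly nested → yes

Answer: yes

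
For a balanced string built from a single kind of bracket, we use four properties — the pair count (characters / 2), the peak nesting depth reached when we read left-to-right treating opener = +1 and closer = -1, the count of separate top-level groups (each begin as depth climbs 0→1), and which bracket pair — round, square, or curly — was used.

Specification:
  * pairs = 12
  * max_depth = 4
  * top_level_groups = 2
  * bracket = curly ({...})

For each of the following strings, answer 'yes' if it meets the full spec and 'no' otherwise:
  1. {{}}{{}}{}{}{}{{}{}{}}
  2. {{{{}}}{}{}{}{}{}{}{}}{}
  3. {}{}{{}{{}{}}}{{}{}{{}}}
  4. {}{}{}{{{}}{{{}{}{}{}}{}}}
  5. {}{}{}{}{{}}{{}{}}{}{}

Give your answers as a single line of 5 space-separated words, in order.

Answer: no yes no no no

Derivation:
String 1 '{{}}{{}}{}{}{}{{}{}{}}': depth seq [1 2 1 0 1 2 1 0 1 0 1 0 1 0 1 2 1 2 1 2 1 0]
  -> pairs=11 depth=2 groups=6 -> no
String 2 '{{{{}}}{}{}{}{}{}{}{}}{}': depth seq [1 2 3 4 3 2 1 2 1 2 1 2 1 2 1 2 1 2 1 2 1 0 1 0]
  -> pairs=12 depth=4 groups=2 -> yes
String 3 '{}{}{{}{{}{}}}{{}{}{{}}}': depth seq [1 0 1 0 1 2 1 2 3 2 3 2 1 0 1 2 1 2 1 2 3 2 1 0]
  -> pairs=12 depth=3 groups=4 -> no
String 4 '{}{}{}{{{}}{{{}{}{}{}}{}}}': depth seq [1 0 1 0 1 0 1 2 3 2 1 2 3 4 3 4 3 4 3 4 3 2 3 2 1 0]
  -> pairs=13 depth=4 groups=4 -> no
String 5 '{}{}{}{}{{}}{{}{}}{}{}': depth seq [1 0 1 0 1 0 1 0 1 2 1 0 1 2 1 2 1 0 1 0 1 0]
  -> pairs=11 depth=2 groups=8 -> no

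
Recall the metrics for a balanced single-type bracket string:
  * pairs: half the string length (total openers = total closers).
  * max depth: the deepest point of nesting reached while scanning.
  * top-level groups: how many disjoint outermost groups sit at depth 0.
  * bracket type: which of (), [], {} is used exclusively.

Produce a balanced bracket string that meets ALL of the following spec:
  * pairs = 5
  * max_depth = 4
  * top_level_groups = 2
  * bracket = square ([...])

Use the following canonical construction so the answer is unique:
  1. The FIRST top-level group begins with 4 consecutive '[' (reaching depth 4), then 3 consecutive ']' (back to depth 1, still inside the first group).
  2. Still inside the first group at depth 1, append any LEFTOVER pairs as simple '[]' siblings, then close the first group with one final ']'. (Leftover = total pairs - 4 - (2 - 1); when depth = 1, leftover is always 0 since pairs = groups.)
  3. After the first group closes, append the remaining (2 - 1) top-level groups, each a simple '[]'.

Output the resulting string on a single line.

Answer: [[[[]]]][]

Derivation:
Spec: pairs=5 depth=4 groups=2
Leftover pairs = 5 - 4 - (2-1) = 0
First group: deep chain of depth 4 + 0 sibling pairs
Remaining 1 groups: simple '[]' each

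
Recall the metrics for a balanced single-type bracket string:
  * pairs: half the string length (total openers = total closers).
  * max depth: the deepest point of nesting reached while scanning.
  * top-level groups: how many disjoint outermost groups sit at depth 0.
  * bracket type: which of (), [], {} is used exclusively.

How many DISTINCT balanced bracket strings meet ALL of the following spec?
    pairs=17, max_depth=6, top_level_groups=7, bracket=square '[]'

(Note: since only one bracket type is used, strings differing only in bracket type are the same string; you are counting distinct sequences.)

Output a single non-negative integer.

Spec: pairs=17 depth=6 groups=7
Count(depth <= 6) = 2116660
Count(depth <= 5) = 1917846
Count(depth == 6) = 2116660 - 1917846 = 198814

Answer: 198814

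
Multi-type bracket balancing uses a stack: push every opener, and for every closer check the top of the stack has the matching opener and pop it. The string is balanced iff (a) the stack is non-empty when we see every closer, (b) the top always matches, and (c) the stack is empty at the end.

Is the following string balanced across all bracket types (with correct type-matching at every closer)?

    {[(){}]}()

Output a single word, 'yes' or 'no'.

Answer: yes

Derivation:
pos 0: push '{'; stack = {
pos 1: push '['; stack = {[
pos 2: push '('; stack = {[(
pos 3: ')' matches '('; pop; stack = {[
pos 4: push '{'; stack = {[{
pos 5: '}' matches '{'; pop; stack = {[
pos 6: ']' matches '['; pop; stack = {
pos 7: '}' matches '{'; pop; stack = (empty)
pos 8: push '('; stack = (
pos 9: ')' matches '('; pop; stack = (empty)
end: stack empty → VALID
Verdict: properly nested → yes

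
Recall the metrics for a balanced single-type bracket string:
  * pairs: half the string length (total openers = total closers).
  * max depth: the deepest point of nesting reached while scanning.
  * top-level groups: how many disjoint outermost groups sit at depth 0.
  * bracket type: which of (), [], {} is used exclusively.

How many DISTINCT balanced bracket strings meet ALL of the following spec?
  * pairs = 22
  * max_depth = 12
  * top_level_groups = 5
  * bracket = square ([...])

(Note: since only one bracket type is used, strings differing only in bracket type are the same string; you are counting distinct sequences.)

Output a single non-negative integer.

Answer: 7339320

Derivation:
Spec: pairs=22 depth=12 groups=5
Count(depth <= 12) = 6539355210
Count(depth <= 11) = 6532015890
Count(depth == 12) = 6539355210 - 6532015890 = 7339320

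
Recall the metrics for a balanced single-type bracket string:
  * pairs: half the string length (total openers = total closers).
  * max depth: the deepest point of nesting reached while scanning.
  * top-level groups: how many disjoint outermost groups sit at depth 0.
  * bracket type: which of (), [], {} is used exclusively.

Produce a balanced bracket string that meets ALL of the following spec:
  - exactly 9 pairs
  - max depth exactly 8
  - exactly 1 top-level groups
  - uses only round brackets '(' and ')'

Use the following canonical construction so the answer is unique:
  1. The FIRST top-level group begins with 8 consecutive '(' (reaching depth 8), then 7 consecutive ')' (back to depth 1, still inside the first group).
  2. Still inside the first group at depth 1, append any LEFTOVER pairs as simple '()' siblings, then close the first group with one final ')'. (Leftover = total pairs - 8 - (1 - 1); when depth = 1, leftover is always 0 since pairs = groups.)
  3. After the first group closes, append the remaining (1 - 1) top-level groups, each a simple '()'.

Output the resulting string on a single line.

Spec: pairs=9 depth=8 groups=1
Leftover pairs = 9 - 8 - (1-1) = 1
First group: deep chain of depth 8 + 1 sibling pairs
Remaining 0 groups: simple '()' each

Answer: (((((((()))))))())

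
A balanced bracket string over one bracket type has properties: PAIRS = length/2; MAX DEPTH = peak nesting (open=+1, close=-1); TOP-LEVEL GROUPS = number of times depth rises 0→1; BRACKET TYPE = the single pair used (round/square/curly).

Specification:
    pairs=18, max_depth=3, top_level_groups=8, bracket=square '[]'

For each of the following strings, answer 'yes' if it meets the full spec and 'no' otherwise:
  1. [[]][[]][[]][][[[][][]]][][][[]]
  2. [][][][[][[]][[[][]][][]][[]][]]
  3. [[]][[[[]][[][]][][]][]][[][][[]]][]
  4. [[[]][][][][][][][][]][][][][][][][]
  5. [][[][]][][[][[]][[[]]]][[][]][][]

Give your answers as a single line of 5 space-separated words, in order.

String 1 '[[]][[]][[]][][[[][][]]][][][[]]': depth seq [1 2 1 0 1 2 1 0 1 2 1 0 1 0 1 2 3 2 3 2 3 2 1 0 1 0 1 0 1 2 1 0]
  -> pairs=16 depth=3 groups=8 -> no
String 2 '[][][][[][[]][[[][]][][]][[]][]]': depth seq [1 0 1 0 1 0 1 2 1 2 3 2 1 2 3 4 3 4 3 2 3 2 3 2 1 2 3 2 1 2 1 0]
  -> pairs=16 depth=4 groups=4 -> no
String 3 '[[]][[[[]][[][]][][]][]][[][][[]]][]': depth seq [1 2 1 0 1 2 3 4 3 2 3 4 3 4 3 2 3 2 3 2 1 2 1 0 1 2 1 2 1 2 3 2 1 0 1 0]
  -> pairs=18 depth=4 groups=4 -> no
String 4 '[[[]][][][][][][][][]][][][][][][][]': depth seq [1 2 3 2 1 2 1 2 1 2 1 2 1 2 1 2 1 2 1 2 1 0 1 0 1 0 1 0 1 0 1 0 1 0 1 0]
  -> pairs=18 depth=3 groups=8 -> yes
String 5 '[][[][]][][[][[]][[[]]]][[][]][][]': depth seq [1 0 1 2 1 2 1 0 1 0 1 2 1 2 3 2 1 2 3 4 3 2 1 0 1 2 1 2 1 0 1 0 1 0]
  -> pairs=17 depth=4 groups=7 -> no

Answer: no no no yes no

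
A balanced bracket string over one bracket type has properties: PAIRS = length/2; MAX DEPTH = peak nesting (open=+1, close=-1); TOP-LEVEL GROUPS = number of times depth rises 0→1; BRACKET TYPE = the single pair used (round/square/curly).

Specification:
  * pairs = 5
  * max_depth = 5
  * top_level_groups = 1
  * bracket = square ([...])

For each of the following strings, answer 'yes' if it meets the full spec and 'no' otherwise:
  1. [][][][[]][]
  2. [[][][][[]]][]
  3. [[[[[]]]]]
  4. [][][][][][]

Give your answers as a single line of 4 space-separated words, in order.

Answer: no no yes no

Derivation:
String 1 '[][][][[]][]': depth seq [1 0 1 0 1 0 1 2 1 0 1 0]
  -> pairs=6 depth=2 groups=5 -> no
String 2 '[[][][][[]]][]': depth seq [1 2 1 2 1 2 1 2 3 2 1 0 1 0]
  -> pairs=7 depth=3 groups=2 -> no
String 3 '[[[[[]]]]]': depth seq [1 2 3 4 5 4 3 2 1 0]
  -> pairs=5 depth=5 groups=1 -> yes
String 4 '[][][][][][]': depth seq [1 0 1 0 1 0 1 0 1 0 1 0]
  -> pairs=6 depth=1 groups=6 -> no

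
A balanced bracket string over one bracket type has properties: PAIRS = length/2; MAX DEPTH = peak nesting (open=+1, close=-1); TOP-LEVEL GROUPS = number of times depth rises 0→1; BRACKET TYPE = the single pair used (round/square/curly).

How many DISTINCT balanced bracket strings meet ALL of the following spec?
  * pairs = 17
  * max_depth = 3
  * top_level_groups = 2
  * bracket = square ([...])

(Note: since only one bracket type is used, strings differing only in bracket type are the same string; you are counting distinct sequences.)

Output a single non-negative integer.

Answer: 147440

Derivation:
Spec: pairs=17 depth=3 groups=2
Count(depth <= 3) = 147456
Count(depth <= 2) = 16
Count(depth == 3) = 147456 - 16 = 147440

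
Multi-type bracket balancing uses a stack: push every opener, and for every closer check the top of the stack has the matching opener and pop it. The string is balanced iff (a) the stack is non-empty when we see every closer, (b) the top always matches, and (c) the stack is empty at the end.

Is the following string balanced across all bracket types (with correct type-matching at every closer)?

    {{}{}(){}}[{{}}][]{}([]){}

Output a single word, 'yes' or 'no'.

pos 0: push '{'; stack = {
pos 1: push '{'; stack = {{
pos 2: '}' matches '{'; pop; stack = {
pos 3: push '{'; stack = {{
pos 4: '}' matches '{'; pop; stack = {
pos 5: push '('; stack = {(
pos 6: ')' matches '('; pop; stack = {
pos 7: push '{'; stack = {{
pos 8: '}' matches '{'; pop; stack = {
pos 9: '}' matches '{'; pop; stack = (empty)
pos 10: push '['; stack = [
pos 11: push '{'; stack = [{
pos 12: push '{'; stack = [{{
pos 13: '}' matches '{'; pop; stack = [{
pos 14: '}' matches '{'; pop; stack = [
pos 15: ']' matches '['; pop; stack = (empty)
pos 16: push '['; stack = [
pos 17: ']' matches '['; pop; stack = (empty)
pos 18: push '{'; stack = {
pos 19: '}' matches '{'; pop; stack = (empty)
pos 20: push '('; stack = (
pos 21: push '['; stack = ([
pos 22: ']' matches '['; pop; stack = (
pos 23: ')' matches '('; pop; stack = (empty)
pos 24: push '{'; stack = {
pos 25: '}' matches '{'; pop; stack = (empty)
end: stack empty → VALID
Verdict: properly nested → yes

Answer: yes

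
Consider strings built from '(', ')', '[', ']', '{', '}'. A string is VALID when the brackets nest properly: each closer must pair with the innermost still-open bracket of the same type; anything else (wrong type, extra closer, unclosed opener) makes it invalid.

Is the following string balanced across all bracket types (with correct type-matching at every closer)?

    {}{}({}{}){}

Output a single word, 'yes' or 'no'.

Answer: yes

Derivation:
pos 0: push '{'; stack = {
pos 1: '}' matches '{'; pop; stack = (empty)
pos 2: push '{'; stack = {
pos 3: '}' matches '{'; pop; stack = (empty)
pos 4: push '('; stack = (
pos 5: push '{'; stack = ({
pos 6: '}' matches '{'; pop; stack = (
pos 7: push '{'; stack = ({
pos 8: '}' matches '{'; pop; stack = (
pos 9: ')' matches '('; pop; stack = (empty)
pos 10: push '{'; stack = {
pos 11: '}' matches '{'; pop; stack = (empty)
end: stack empty → VALID
Verdict: properly nested → yes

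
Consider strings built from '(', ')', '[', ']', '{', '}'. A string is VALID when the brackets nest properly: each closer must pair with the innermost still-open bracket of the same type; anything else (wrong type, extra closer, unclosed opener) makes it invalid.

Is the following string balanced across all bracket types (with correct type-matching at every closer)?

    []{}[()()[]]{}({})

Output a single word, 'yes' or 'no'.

pos 0: push '['; stack = [
pos 1: ']' matches '['; pop; stack = (empty)
pos 2: push '{'; stack = {
pos 3: '}' matches '{'; pop; stack = (empty)
pos 4: push '['; stack = [
pos 5: push '('; stack = [(
pos 6: ')' matches '('; pop; stack = [
pos 7: push '('; stack = [(
pos 8: ')' matches '('; pop; stack = [
pos 9: push '['; stack = [[
pos 10: ']' matches '['; pop; stack = [
pos 11: ']' matches '['; pop; stack = (empty)
pos 12: push '{'; stack = {
pos 13: '}' matches '{'; pop; stack = (empty)
pos 14: push '('; stack = (
pos 15: push '{'; stack = ({
pos 16: '}' matches '{'; pop; stack = (
pos 17: ')' matches '('; pop; stack = (empty)
end: stack empty → VALID
Verdict: properly nested → yes

Answer: yes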